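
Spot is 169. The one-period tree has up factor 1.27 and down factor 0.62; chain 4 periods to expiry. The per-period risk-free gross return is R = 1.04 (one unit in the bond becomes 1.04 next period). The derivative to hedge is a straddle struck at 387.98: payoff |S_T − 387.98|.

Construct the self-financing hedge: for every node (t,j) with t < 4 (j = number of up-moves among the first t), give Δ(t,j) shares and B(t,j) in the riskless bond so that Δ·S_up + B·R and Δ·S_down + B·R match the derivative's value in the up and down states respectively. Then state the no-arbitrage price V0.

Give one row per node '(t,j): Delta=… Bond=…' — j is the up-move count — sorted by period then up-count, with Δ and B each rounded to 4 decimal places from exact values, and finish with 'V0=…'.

Risk-neutral probability p* = (R−d)/(u−d) = (1.04−0.62)/(1.27−0.62) = 0.6462.
Terminal values V(4,·): V(4,0)=363.0080, V(4,1)=336.8277, V(4,2)=283.2002, V(4,3)=173.3504, V(4,4)=51.6644
  t=3,j=0: stock 40.2774 → up 51.1523 (V=336.8277), down 24.9720 (V=363.0080). Price 332.7803; hedge Δ=-1.0000, bond B=373.0577.
  t=3,j=1: stock 82.5038 → up 104.7798 (V=283.2002), down 51.1523 (V=336.8277). Price 290.5539; hedge Δ=-1.0000, bond B=373.0577.
  t=3,j=2: stock 168.9997 → up 214.6296 (V=173.3504), down 104.7798 (V=283.2002). Price 204.0580; hedge Δ=-1.0000, bond B=373.0577.
  t=3,j=3: stock 346.1767 → up 439.6444 (V=51.6644), down 214.6296 (V=173.3504). Price 91.0794; hedge Δ=-0.5408, bond B=278.2886.
  t=2,j=0: stock 64.9636 → up 82.5038 (V=290.5539), down 40.2774 (V=332.7803). Price 293.7457; hedge Δ=-1.0000, bond B=358.7093.
  t=2,j=1: stock 133.0706 → up 168.9997 (V=204.0580), down 82.5038 (V=290.5539). Price 225.6387; hedge Δ=-1.0000, bond B=358.7093.
  t=2,j=2: stock 272.5801 → up 346.1767 (V=91.0794), down 168.9997 (V=204.0580). Price 126.0158; hedge Δ=-0.6377, bond B=299.8291.
  t=1,j=0: stock 104.7800 → up 133.0706 (V=225.6387), down 64.9636 (V=293.7457). Price 240.1328; hedge Δ=-1.0000, bond B=344.9128.
  t=1,j=1: stock 214.6300 → up 272.5801 (V=126.0158), down 133.0706 (V=225.6387). Price 155.0644; hedge Δ=-0.7141, bond B=308.3304.
  t=0,j=0: stock 169.0000 → up 214.6300 (V=155.0644), down 104.7800 (V=240.1328). Price 178.0438; hedge Δ=-0.7744, bond B=308.9182.
Self-financing check: at every node Δ·S+B equals the discounted successor values.

(0,0): Delta=-0.7744 Bond=308.9182
(1,0): Delta=-1.0000 Bond=344.9128
(1,1): Delta=-0.7141 Bond=308.3304
(2,0): Delta=-1.0000 Bond=358.7093
(2,1): Delta=-1.0000 Bond=358.7093
(2,2): Delta=-0.6377 Bond=299.8291
(3,0): Delta=-1.0000 Bond=373.0577
(3,1): Delta=-1.0000 Bond=373.0577
(3,2): Delta=-1.0000 Bond=373.0577
(3,3): Delta=-0.5408 Bond=278.2886
V0=178.0438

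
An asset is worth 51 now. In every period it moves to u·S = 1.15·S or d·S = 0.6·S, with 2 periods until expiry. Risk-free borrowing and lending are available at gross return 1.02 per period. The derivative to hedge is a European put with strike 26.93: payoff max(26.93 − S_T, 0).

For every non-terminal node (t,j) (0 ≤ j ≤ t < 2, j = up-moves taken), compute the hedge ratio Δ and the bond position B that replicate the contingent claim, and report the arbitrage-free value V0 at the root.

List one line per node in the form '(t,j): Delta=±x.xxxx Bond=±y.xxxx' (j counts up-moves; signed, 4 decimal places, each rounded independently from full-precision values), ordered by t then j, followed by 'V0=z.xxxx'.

(0,0): Delta=-0.0708 Bond=4.0710
(1,0): Delta=-0.5092 Bond=17.5677
(1,1): Delta=0.0000 Bond=0.0000
V0=0.4602

Risk-neutral probability p* = (R−d)/(u−d) = (1.02−0.6)/(1.15−0.6) = 0.7636.
Payoff layer (t=2): V(2,0)=8.5700, V(2,1)=0.0000, V(2,2)=0.0000
(1,0): S=30.6000. Δ = (V_up−V_dn)/(S_up−S_dn) = (0.0000−8.5700)/(35.1900−18.3600) = -0.5092. V = [p*·0.0000 + (1−p*)·8.5700]/1.02 = 1.9859. B = V − Δ·S = 17.5677.
(1,1): S=58.6500. Δ = (V_up−V_dn)/(S_up−S_dn) = (0.0000−0.0000)/(67.4475−35.1900) = 0.0000. V = [p*·0.0000 + (1−p*)·0.0000]/1.02 = 0.0000. B = V − Δ·S = 0.0000.
(0,0): S=51.0000. Δ = (V_up−V_dn)/(S_up−S_dn) = (0.0000−1.9859)/(58.6500−30.6000) = -0.0708. V = [p*·0.0000 + (1−p*)·1.9859]/1.02 = 0.4602. B = V − Δ·S = 4.0710.
Check: Δ(0,0)·S0 + B(0,0) = 0.4602 = V0.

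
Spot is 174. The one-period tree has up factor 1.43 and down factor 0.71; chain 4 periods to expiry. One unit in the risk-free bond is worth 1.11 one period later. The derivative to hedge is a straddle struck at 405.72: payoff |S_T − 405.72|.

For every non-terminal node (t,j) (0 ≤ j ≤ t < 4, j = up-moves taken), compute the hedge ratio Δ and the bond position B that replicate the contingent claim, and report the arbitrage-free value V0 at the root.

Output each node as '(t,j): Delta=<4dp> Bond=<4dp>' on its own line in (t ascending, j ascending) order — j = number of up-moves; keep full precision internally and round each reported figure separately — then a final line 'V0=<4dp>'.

Under the risk-neutral measure, an up-move has probability p* = (R−d)/(u−d) = 0.5556 and values discount at R = 1.11.
Terminal values V(4,·): V(4,0)=361.5037, V(4,1)=316.6646, V(4,2)=226.3549, V(4,3)=44.4635, V(4,4)=321.8812
  t=3,j=0: stock 62.2765 → up 89.0554 (V=316.6646), down 44.2163 (V=361.5037). Price 303.2370; hedge Δ=-1.0000, bond B=365.5135.
  t=3,j=1: stock 125.4302 → up 179.3651 (V=226.3549), down 89.0554 (V=316.6646). Price 240.0834; hedge Δ=-1.0000, bond B=365.5135.
  t=3,j=2: stock 252.6269 → up 361.2565 (V=44.4635), down 179.3651 (V=226.3549). Price 112.8866; hedge Δ=-1.0000, bond B=365.5135.
  t=3,j=3: stock 508.8120 → up 727.6012 (V=321.8812), down 361.2565 (V=44.4635). Price 178.9049; hedge Δ=0.7573, bond B=-206.3975.
  t=2,j=0: stock 87.7134 → up 125.4302 (V=240.0834), down 62.2765 (V=303.2370). Price 241.5781; hedge Δ=-1.0000, bond B=329.2915.
  t=2,j=1: stock 176.6622 → up 252.6269 (V=112.8866), down 125.4302 (V=240.0834). Price 152.6293; hedge Δ=-1.0000, bond B=329.2915.
  t=2,j=2: stock 355.8126 → up 508.8120 (V=178.9049), down 252.6269 (V=112.8866). Price 134.7418; hedge Δ=0.2577, bond B=43.0497.
  t=1,j=0: stock 123.5400 → up 176.6622 (V=152.6293), down 87.7134 (V=241.5781). Price 173.1190; hedge Δ=-1.0000, bond B=296.6590.
  t=1,j=1: stock 248.8200 → up 355.8126 (V=134.7418), down 176.6622 (V=152.6293). Price 128.5512; hedge Δ=-0.0998, bond B=153.3948.
  t=0,j=0: stock 174.0000 → up 248.8200 (V=128.5512), down 123.5400 (V=173.1190). Price 133.6568; hedge Δ=-0.3557, bond B=195.5566.
Check: Δ(0,0)·S0 + B(0,0) = 133.6568 = V0.

(0,0): Delta=-0.3557 Bond=195.5566
(1,0): Delta=-1.0000 Bond=296.6590
(1,1): Delta=-0.0998 Bond=153.3948
(2,0): Delta=-1.0000 Bond=329.2915
(2,1): Delta=-1.0000 Bond=329.2915
(2,2): Delta=0.2577 Bond=43.0497
(3,0): Delta=-1.0000 Bond=365.5135
(3,1): Delta=-1.0000 Bond=365.5135
(3,2): Delta=-1.0000 Bond=365.5135
(3,3): Delta=0.7573 Bond=-206.3975
V0=133.6568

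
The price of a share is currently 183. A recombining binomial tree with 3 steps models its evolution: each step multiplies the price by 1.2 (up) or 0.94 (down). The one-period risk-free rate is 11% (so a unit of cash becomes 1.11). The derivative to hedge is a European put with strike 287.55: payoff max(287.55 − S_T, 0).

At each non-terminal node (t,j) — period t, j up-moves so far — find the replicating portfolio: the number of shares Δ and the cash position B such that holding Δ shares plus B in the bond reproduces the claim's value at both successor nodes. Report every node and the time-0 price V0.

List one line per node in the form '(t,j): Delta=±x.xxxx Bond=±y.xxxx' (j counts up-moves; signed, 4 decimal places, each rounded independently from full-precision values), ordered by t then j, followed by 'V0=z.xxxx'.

(0,0): Delta=-0.7909 Bond=177.8481
(1,0): Delta=-1.0000 Bond=233.3820
(1,1): Delta=-0.7042 Bond=178.3681
(2,0): Delta=-1.0000 Bond=259.0541
(2,1): Delta=-1.0000 Bond=259.0541
(2,2): Delta=-0.5815 Bond=165.6599
V0=33.1147

Risk-neutral probability p* = (R−d)/(u−d) = (1.11−0.94)/(1.2−0.94) = 0.6538.
Terminal values V(3,·): V(3,0)=135.5531, V(3,1)=93.5114, V(3,2)=39.8412, V(3,3)=0.0000
Node (2,0) S=161.6988: V=(p*·93.5114+(1−p*)·135.5531)/1.11=97.3553; Δ=(93.5114−135.5531)/(194.0386−151.9969)=-1.0000; B=V−Δ·S=259.0541
Node (2,1) S=206.4240: V=(p*·39.8412+(1−p*)·93.5114)/1.11=52.6301; Δ=(39.8412−93.5114)/(247.7088−194.0386)=-1.0000; B=V−Δ·S=259.0541
Node (2,2) S=263.5200: V=(p*·0.0000+(1−p*)·39.8412)/1.11=12.4245; Δ=(0.0000−39.8412)/(316.2240−247.7088)=-0.5815; B=V−Δ·S=165.6599
Node (1,0) S=172.0200: V=(p*·52.6301+(1−p*)·97.3553)/1.11=61.3620; Δ=(52.6301−97.3553)/(206.4240−161.6988)=-1.0000; B=V−Δ·S=233.3820
Node (1,1) S=219.6000: V=(p*·12.4245+(1−p*)·52.6301)/1.11=23.7314; Δ=(12.4245−52.6301)/(263.5200−206.4240)=-0.7042; B=V−Δ·S=178.3681
Node (0,0) S=183.0000: V=(p*·23.7314+(1−p*)·61.3620)/1.11=33.1147; Δ=(23.7314−61.3620)/(219.6000−172.0200)=-0.7909; B=V−Δ·S=177.8481
Root portfolio cost Δ·183+B reproduces V0=33.1147.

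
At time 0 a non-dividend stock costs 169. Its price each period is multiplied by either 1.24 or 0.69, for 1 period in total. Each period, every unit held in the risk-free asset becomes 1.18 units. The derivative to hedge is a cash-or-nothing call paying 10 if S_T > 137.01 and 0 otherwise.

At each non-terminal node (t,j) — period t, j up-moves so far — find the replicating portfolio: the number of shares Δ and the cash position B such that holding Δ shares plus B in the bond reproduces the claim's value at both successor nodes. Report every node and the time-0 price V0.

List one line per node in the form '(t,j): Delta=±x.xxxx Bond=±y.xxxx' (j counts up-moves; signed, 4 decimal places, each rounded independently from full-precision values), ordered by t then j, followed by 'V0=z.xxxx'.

Under the risk-neutral measure, an up-move has probability p* = (R−d)/(u−d) = 0.8909 and values discount at R = 1.18.
Terminal values V(1,·): V(1,0)=0.0000, V(1,1)=10.0000
(0,0): S=169.0000. Δ = (V_up−V_dn)/(S_up−S_dn) = (10.0000−0.0000)/(209.5600−116.6100) = 0.1076. V = [p*·10.0000 + (1−p*)·0.0000]/1.18 = 7.5501. B = V − Δ·S = -10.6317.
Self-financing check: at every node Δ·S+B equals the discounted successor values.

(0,0): Delta=0.1076 Bond=-10.6317
V0=7.5501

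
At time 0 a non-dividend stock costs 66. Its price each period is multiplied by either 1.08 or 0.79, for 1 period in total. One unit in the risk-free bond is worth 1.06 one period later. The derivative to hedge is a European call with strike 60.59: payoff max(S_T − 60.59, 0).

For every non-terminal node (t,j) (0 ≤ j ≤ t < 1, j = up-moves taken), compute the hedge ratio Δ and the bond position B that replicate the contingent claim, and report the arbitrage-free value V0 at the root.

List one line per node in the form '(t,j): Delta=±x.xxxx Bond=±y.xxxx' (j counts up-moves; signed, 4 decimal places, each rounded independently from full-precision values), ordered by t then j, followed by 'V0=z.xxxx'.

(0,0): Delta=0.5585 Bond=-27.4727
V0=9.3894

Under the risk-neutral measure, an up-move has probability p* = (R−d)/(u−d) = 0.9310 and values discount at R = 1.06.
Payoff layer (t=1): V(1,0)=0.0000, V(1,1)=10.6900
Node (0,0) S=66.0000: V=(p*·10.6900+(1−p*)·0.0000)/1.06=9.3894; Δ=(10.6900−0.0000)/(71.2800−52.1400)=0.5585; B=V−Δ·S=-27.4727
Each (Δ,B) replicates both successor values, so the strategy is self-financing and V0 is arbitrage-free.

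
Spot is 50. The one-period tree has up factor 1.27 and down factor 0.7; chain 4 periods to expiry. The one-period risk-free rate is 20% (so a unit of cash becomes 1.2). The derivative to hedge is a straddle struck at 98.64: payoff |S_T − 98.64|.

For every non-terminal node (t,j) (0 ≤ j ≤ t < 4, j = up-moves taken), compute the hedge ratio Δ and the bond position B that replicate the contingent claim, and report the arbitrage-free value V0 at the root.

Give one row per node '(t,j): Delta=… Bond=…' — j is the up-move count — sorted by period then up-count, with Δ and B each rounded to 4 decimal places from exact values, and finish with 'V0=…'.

(0,0): Delta=-0.1384 Bond=22.4396
(1,0): Delta=-1.0000 Bond=57.0833
(1,1): Delta=-0.0719 Bond=22.7057
(2,0): Delta=-1.0000 Bond=68.5000
(2,1): Delta=-1.0000 Bond=68.5000
(2,2): Delta=-0.0003 Bond=21.4714
(3,0): Delta=-1.0000 Bond=82.2000
(3,1): Delta=-1.0000 Bond=82.2000
(3,2): Delta=-1.0000 Bond=82.2000
(3,3): Delta=0.0768 Bond=17.8648
V0=15.5193

Under the risk-neutral measure, an up-move has probability p* = (R−d)/(u−d) = 0.8772 and values discount at R = 1.2.
Terminal payoffs: V(4,0)=86.6350, V(4,1)=76.8595, V(4,2)=59.1240, V(4,3)=26.9466, V(4,4)=31.4323
Node (3,0) S=17.1500: V=(p*·76.8595+(1−p*)·86.6350)/1.2=65.0500; Δ=(76.8595−86.6350)/(21.7805−12.0050)=-1.0000; B=V−Δ·S=82.2000
Node (3,1) S=31.1150: V=(p*·59.1240+(1−p*)·76.8595)/1.2=51.0850; Δ=(59.1240−76.8595)/(39.5160−21.7805)=-1.0000; B=V−Δ·S=82.2000
Node (3,2) S=56.4515: V=(p*·26.9466+(1−p*)·59.1240)/1.2=25.7485; Δ=(26.9466−59.1240)/(71.6934−39.5160)=-1.0000; B=V−Δ·S=82.2000
Node (3,3) S=102.4192: V=(p*·31.4323+(1−p*)·26.9466)/1.2=25.7345; Δ=(31.4323−26.9466)/(130.0723−71.6934)=0.0768; B=V−Δ·S=17.8648
Node (2,0) S=24.5000: V=(p*·51.0850+(1−p*)·65.0500)/1.2=44.0000; Δ=(51.0850−65.0500)/(31.1150−17.1500)=-1.0000; B=V−Δ·S=68.5000
Node (2,1) S=44.4500: V=(p*·25.7485+(1−p*)·51.0850)/1.2=24.0500; Δ=(25.7485−51.0850)/(56.4515−31.1150)=-1.0000; B=V−Δ·S=68.5000
Node (2,2) S=80.6450: V=(p*·25.7345+(1−p*)·25.7485)/1.2=21.4469; Δ=(25.7345−25.7485)/(102.4192−56.4515)=-0.0003; B=V−Δ·S=21.4714
Node (1,0) S=35.0000: V=(p*·24.0500+(1−p*)·44.0000)/1.2=22.0833; Δ=(24.0500−44.0000)/(44.4500−24.5000)=-1.0000; B=V−Δ·S=57.0833
Node (1,1) S=63.5000: V=(p*·21.4469+(1−p*)·24.0500)/1.2=18.1388; Δ=(21.4469−24.0500)/(80.6450−44.4500)=-0.0719; B=V−Δ·S=22.7057
Node (0,0) S=50.0000: V=(p*·18.1388+(1−p*)·22.0833)/1.2=15.5193; Δ=(18.1388−22.0833)/(63.5000−35.0000)=-0.1384; B=V−Δ·S=22.4396
The time-0 hedge costs 15.5193, which is the no-arbitrage price.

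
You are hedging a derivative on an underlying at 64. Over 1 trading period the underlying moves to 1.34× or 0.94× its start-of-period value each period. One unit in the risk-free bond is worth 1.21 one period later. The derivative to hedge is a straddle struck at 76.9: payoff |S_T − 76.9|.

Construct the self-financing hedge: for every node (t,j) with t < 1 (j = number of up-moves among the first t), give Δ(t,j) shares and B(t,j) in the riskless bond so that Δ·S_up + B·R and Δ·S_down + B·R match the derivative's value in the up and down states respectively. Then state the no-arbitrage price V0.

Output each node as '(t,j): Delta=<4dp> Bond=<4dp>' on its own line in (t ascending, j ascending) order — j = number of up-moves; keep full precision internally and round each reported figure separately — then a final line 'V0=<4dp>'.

(0,0): Delta=-0.3078 Bond=29.1388
V0=9.4388

Under the risk-neutral measure, an up-move has probability p* = (R−d)/(u−d) = 0.6750 and values discount at R = 1.21.
Terminal payoffs: V(1,0)=16.7400, V(1,1)=8.8600
Node (0,0) S=64.0000: V=(p*·8.8600+(1−p*)·16.7400)/1.21=9.4388; Δ=(8.8600−16.7400)/(85.7600−60.1600)=-0.3078; B=V−Δ·S=29.1388
The time-0 hedge costs 9.4388, which is the no-arbitrage price.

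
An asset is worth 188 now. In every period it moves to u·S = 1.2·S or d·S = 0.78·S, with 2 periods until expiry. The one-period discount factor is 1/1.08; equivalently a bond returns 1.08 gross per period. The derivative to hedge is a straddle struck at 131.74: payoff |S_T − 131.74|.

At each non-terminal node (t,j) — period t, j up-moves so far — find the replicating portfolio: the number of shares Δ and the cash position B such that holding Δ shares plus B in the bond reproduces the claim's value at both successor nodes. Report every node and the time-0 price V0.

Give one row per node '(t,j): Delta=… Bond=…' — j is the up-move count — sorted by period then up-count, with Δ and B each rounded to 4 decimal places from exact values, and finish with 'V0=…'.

The replicating-portfolio and risk-neutral prices coincide; use p* = (1.08−0.78)/(1.2−0.78) = 0.7143 for the latter.
Payoff layer (t=2): V(2,0)=17.3608, V(2,1)=44.2280, V(2,2)=138.9800
(1,0): S=146.6400. Δ = (V_up−V_dn)/(S_up−S_dn) = (44.2280−17.3608)/(175.9680−114.3792) = 0.4362. V = [p*·44.2280 + (1−p*)·17.3608]/1.08 = 33.8441. B = V − Δ·S = -30.1254.
(1,1): S=225.6000. Δ = (V_up−V_dn)/(S_up−S_dn) = (138.9800−44.2280)/(270.7200−175.9680) = 1.0000. V = [p*·138.9800 + (1−p*)·44.2280]/1.08 = 103.6185. B = V − Δ·S = -121.9815.
(0,0): S=188.0000. Δ = (V_up−V_dn)/(S_up−S_dn) = (103.6185−33.8441)/(225.6000−146.6400) = 0.8837. V = [p*·103.6185 + (1−p*)·33.8441]/1.08 = 77.4842. B = V − Δ·S = -88.6453.
Each (Δ,B) replicates both successor values, so the strategy is self-financing and V0 is arbitrage-free.

(0,0): Delta=0.8837 Bond=-88.6453
(1,0): Delta=0.4362 Bond=-30.1254
(1,1): Delta=1.0000 Bond=-121.9815
V0=77.4842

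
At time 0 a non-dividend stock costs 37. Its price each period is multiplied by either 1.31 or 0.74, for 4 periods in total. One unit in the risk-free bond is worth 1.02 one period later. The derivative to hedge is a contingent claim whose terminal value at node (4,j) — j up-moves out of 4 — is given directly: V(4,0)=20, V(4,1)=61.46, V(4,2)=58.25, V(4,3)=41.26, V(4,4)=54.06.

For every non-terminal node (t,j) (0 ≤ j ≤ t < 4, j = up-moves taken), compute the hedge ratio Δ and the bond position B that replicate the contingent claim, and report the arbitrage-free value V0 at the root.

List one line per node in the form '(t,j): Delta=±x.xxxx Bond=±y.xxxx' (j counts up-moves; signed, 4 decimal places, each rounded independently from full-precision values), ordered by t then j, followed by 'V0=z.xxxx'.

Under the risk-neutral measure, an up-move has probability p* = (R−d)/(u−d) = 0.4912 and values discount at R = 1.02.
At expiry t=4: V(4,0)=20.0000, V(4,1)=61.4600, V(4,2)=58.2500, V(4,3)=41.2600, V(4,4)=54.0600
  t=3,j=0: stock 14.9933 → up 19.6412 (V=61.4600), down 11.0950 (V=20.0000). Price 39.5748; hedge Δ=4.8513, bond B=-33.1620.
  t=3,j=1: stock 26.5422 → up 34.7702 (V=58.2500), down 19.6412 (V=61.4600). Price 58.7090; hedge Δ=-0.2122, bond B=64.3406.
  t=3,j=2: stock 46.9868 → up 61.5527 (V=41.2600), down 34.7702 (V=58.2500). Price 48.9255; hedge Δ=-0.6344, bond B=78.7325.
  t=3,j=3: stock 83.1794 → up 108.9650 (V=54.0600), down 61.5527 (V=41.2600). Price 46.6154; hedge Δ=0.2700, bond B=24.1593.
  t=2,j=0: stock 20.2612 → up 26.5422 (V=58.7090), down 14.9933 (V=39.5748). Price 48.0138; hedge Δ=1.6568, bond B=14.4451.
  t=2,j=1: stock 35.8678 → up 46.9868 (V=48.9255), down 26.5422 (V=58.7090). Price 52.8461; hedge Δ=-0.4785, bond B=70.0101.
  t=2,j=2: stock 63.4957 → up 83.1794 (V=46.6154), down 46.9868 (V=48.9255). Price 46.8537; hedge Δ=-0.0638, bond B=50.9065.
  t=1,j=0: stock 27.3800 → up 35.8678 (V=52.8461), down 20.2612 (V=48.0138). Price 49.3996; hedge Δ=0.3096, bond B=40.9217.
  t=1,j=1: stock 48.4700 → up 63.4957 (V=46.8537), down 35.8678 (V=52.8461). Price 48.9240; hedge Δ=-0.2169, bond B=59.4371.
  t=0,j=0: stock 37.0000 → up 48.4700 (V=48.9240), down 27.3800 (V=49.3996). Price 48.2019; hedge Δ=-0.0226, bond B=49.0363.
Self-financing check: at every node Δ·S+B equals the discounted successor values.

(0,0): Delta=-0.0226 Bond=49.0363
(1,0): Delta=0.3096 Bond=40.9217
(1,1): Delta=-0.2169 Bond=59.4371
(2,0): Delta=1.6568 Bond=14.4451
(2,1): Delta=-0.4785 Bond=70.0101
(2,2): Delta=-0.0638 Bond=50.9065
(3,0): Delta=4.8513 Bond=-33.1620
(3,1): Delta=-0.2122 Bond=64.3406
(3,2): Delta=-0.6344 Bond=78.7325
(3,3): Delta=0.2700 Bond=24.1593
V0=48.2019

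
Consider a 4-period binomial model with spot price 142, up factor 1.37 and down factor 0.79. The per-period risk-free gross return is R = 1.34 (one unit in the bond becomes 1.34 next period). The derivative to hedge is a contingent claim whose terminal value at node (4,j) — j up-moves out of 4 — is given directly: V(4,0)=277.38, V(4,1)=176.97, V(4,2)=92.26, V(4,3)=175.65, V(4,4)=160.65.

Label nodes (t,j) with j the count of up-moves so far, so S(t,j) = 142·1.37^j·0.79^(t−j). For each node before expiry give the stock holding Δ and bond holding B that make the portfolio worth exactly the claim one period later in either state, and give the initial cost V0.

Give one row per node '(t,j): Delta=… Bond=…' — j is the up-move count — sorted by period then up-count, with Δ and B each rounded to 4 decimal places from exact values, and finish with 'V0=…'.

(0,0): Delta=-0.0092 Bond=51.6437
(1,0): Delta=0.5684 Bond=4.4108
(1,1): Delta=-0.0273 Bond=72.7366
(2,0): Delta=-1.2417 Bond=166.3236
(2,1): Delta=0.6254 Bond=-2.8394
(2,2): Delta=-0.0478 Bond=102.9383
(3,0): Delta=-2.4727 Bond=309.0637
(3,1): Delta=-1.2029 Bond=218.1723
(3,2): Delta=0.6829 Bond=-15.9126
(3,3): Delta=-0.0708 Bond=146.3291
V0=50.3442

The replicating-portfolio and risk-neutral prices coincide; use p* = (1.34−0.79)/(1.37−0.79) = 0.9483 for the latter.
At expiry t=4: V(4,0)=277.3800, V(4,1)=176.9700, V(4,2)=92.2600, V(4,3)=175.6500, V(4,4)=160.6500
(3,0): S=70.0115. Δ = (V_up−V_dn)/(S_up−S_dn) = (176.9700−277.3800)/(95.9158−55.3091) = -2.4727. V = [p*·176.9700 + (1−p*)·277.3800]/1.34 = 135.9430. B = V − Δ·S = 309.0637.
(3,1): S=121.4124. Δ = (V_up−V_dn)/(S_up−S_dn) = (92.2600−176.9700)/(166.3350−95.9158) = -1.2029. V = [p*·92.2600 + (1−p*)·176.9700]/1.34 = 72.1206. B = V − Δ·S = 218.1723.
(3,2): S=210.5506. Δ = (V_up−V_dn)/(S_up−S_dn) = (175.6500−92.2600)/(288.4544−166.3350) = 0.6829. V = [p*·175.6500 + (1−p*)·92.2600]/1.34 = 127.8632. B = V − Δ·S = -15.9126.
(3,3): S=365.1321. Δ = (V_up−V_dn)/(S_up−S_dn) = (160.6500−175.6500)/(500.2310−288.4544) = -0.0708. V = [p*·160.6500 + (1−p*)·175.6500]/1.34 = 120.4671. B = V − Δ·S = 146.3291.
(2,0): S=88.6222. Δ = (V_up−V_dn)/(S_up−S_dn) = (72.1206−135.9430)/(121.4124−70.0115) = -1.2417. V = [p*·72.1206 + (1−p*)·135.9430]/1.34 = 56.2849. B = V − Δ·S = 166.3236.
(2,1): S=153.6866. Δ = (V_up−V_dn)/(S_up−S_dn) = (127.8632−72.1206)/(210.5506−121.4124) = 0.6254. V = [p*·127.8632 + (1−p*)·72.1206]/1.34 = 93.2686. B = V − Δ·S = -2.8394.
(2,2): S=266.5198. Δ = (V_up−V_dn)/(S_up−S_dn) = (120.4671−127.8632)/(365.1321−210.5506) = -0.0478. V = [p*·120.4671 + (1−p*)·127.8632]/1.34 = 90.1863. B = V − Δ·S = 102.9383.
(1,0): S=112.1800. Δ = (V_up−V_dn)/(S_up−S_dn) = (93.2686−56.2849)/(153.6866−88.6222) = 0.5684. V = [p*·93.2686 + (1−p*)·56.2849]/1.34 = 68.1759. B = V − Δ·S = 4.4108.
(1,1): S=194.5400. Δ = (V_up−V_dn)/(S_up−S_dn) = (90.1863−93.2686)/(266.5198−153.6866) = -0.0273. V = [p*·90.1863 + (1−p*)·93.2686]/1.34 = 67.4222. B = V − Δ·S = 72.7366.
(0,0): S=142.0000. Δ = (V_up−V_dn)/(S_up−S_dn) = (67.4222−68.1759)/(194.5400−112.1800) = -0.0092. V = [p*·67.4222 + (1−p*)·68.1759]/1.34 = 50.3442. B = V − Δ·S = 51.6437.
Check: Δ(0,0)·S0 + B(0,0) = 50.3442 = V0.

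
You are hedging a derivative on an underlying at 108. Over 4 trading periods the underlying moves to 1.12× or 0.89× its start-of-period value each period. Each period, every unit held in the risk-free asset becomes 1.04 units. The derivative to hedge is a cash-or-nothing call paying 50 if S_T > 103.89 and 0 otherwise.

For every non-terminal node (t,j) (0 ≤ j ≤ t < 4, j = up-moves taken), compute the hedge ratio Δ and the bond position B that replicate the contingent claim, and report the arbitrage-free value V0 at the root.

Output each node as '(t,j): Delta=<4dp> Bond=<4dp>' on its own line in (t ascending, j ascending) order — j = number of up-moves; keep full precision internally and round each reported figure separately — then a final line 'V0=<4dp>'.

Risk-neutral probability p* = (R−d)/(u−d) = (1.04−0.89)/(1.12−0.89) = 0.6522.
At expiry t=4: V(4,0)=0.0000, V(4,1)=0.0000, V(4,2)=50.0000, V(4,3)=50.0000, V(4,4)=50.0000
  t=3,j=0: stock 76.1367 → up 85.2731 (V=0.0000), down 67.7616 (V=0.0000). Price 0.0000; hedge Δ=0.0000, bond B=0.0000.
  t=3,j=1: stock 95.8124 → up 107.3099 (V=50.0000), down 85.2731 (V=0.0000). Price 31.3545; hedge Δ=2.2689, bond B=-186.0368.
  t=3,j=2: stock 120.5729 → up 135.0417 (V=50.0000), down 107.3099 (V=50.0000). Price 48.0769; hedge Δ=0.0000, bond B=48.0769.
  t=3,j=3: stock 151.7322 → up 169.9401 (V=50.0000), down 135.0417 (V=50.0000). Price 48.0769; hedge Δ=0.0000, bond B=48.0769.
  t=2,j=0: stock 85.5468 → up 95.8124 (V=31.3545), down 76.1367 (V=0.0000). Price 19.6621; hedge Δ=1.5936, bond B=-116.6619.
  t=2,j=1: stock 107.6544 → up 120.5729 (V=48.0769), down 95.8124 (V=31.3545). Price 40.6350; hedge Δ=0.6754, bond B=-32.0711.
  t=2,j=2: stock 135.4752 → up 151.7322 (V=48.0769), down 120.5729 (V=48.0769). Price 46.2278; hedge Δ=0.0000, bond B=46.2278.
  t=1,j=0: stock 96.1200 → up 107.6544 (V=40.6350), down 85.5468 (V=19.6621). Price 32.0578; hedge Δ=0.9487, bond B=-59.1288.
  t=1,j=1: stock 120.9600 → up 135.4752 (V=46.2278), down 107.6544 (V=40.6350). Price 42.5793; hedge Δ=0.2010, bond B=18.2629.
  t=0,j=0: stock 108.0000 → up 120.9600 (V=42.5793), down 96.1200 (V=32.0578). Price 37.4228; hedge Δ=0.4236, bond B=-8.3230.
Check: Δ(0,0)·S0 + B(0,0) = 37.4228 = V0.

(0,0): Delta=0.4236 Bond=-8.3230
(1,0): Delta=0.9487 Bond=-59.1288
(1,1): Delta=0.2010 Bond=18.2629
(2,0): Delta=1.5936 Bond=-116.6619
(2,1): Delta=0.6754 Bond=-32.0711
(2,2): Delta=0.0000 Bond=46.2278
(3,0): Delta=0.0000 Bond=0.0000
(3,1): Delta=2.2689 Bond=-186.0368
(3,2): Delta=0.0000 Bond=48.0769
(3,3): Delta=0.0000 Bond=48.0769
V0=37.4228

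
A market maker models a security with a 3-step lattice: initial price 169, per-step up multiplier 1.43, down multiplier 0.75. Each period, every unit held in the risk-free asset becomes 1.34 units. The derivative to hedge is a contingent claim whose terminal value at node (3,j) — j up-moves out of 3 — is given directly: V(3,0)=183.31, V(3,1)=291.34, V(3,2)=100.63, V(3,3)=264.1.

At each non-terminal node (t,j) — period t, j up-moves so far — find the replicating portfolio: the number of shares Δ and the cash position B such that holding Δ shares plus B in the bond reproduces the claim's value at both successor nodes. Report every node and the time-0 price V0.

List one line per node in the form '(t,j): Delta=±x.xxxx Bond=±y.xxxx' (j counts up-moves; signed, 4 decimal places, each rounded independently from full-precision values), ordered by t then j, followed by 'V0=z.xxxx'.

(0,0): Delta=0.3933 Bond=23.4283
(1,0): Delta=-1.3089 Bond=247.1455
(1,1): Delta=0.5295 Bond=-1.5173
(2,0): Delta=1.6712 Bond=47.8800
(2,1): Delta=-1.5473 Bond=374.3895
(2,2): Delta=0.6956 Bond=-59.4536
V0=89.8930

No-arbitrage ⇒ martingale measure with p* = (R−d)/(u−d) = 0.8676.
Terminal values V(3,·): V(3,0)=183.3100, V(3,1)=291.3400, V(3,2)=100.6300, V(3,3)=264.1000
(2,0): S=95.0625. Δ = (V_up−V_dn)/(S_up−S_dn) = (291.3400−183.3100)/(135.9394−71.2969) = 1.6712. V = [p*·291.3400 + (1−p*)·183.3100]/1.34 = 206.7477. B = V − Δ·S = 47.8800.
(2,1): S=181.2525. Δ = (V_up−V_dn)/(S_up−S_dn) = (100.6300−291.3400)/(259.1911−135.9394) = -1.5473. V = [p*·100.6300 + (1−p*)·291.3400]/1.34 = 93.9336. B = V − Δ·S = 374.3895.
(2,2): S=345.5881. Δ = (V_up−V_dn)/(S_up−S_dn) = (264.1000−100.6300)/(494.1910−259.1911) = 0.6956. V = [p*·264.1000 + (1−p*)·100.6300]/1.34 = 180.9435. B = V − Δ·S = -59.4536.
(1,0): S=126.7500. Δ = (V_up−V_dn)/(S_up−S_dn) = (93.9336−206.7477)/(181.2525−95.0625) = -1.3089. V = [p*·93.9336 + (1−p*)·206.7477]/1.34 = 81.2424. B = V − Δ·S = 247.1455.
(1,1): S=241.6700. Δ = (V_up−V_dn)/(S_up−S_dn) = (180.9435−93.9336)/(345.5881−181.2525) = 0.5295. V = [p*·180.9435 + (1−p*)·93.9336]/1.34 = 126.4384. B = V − Δ·S = -1.5173.
(0,0): S=169.0000. Δ = (V_up−V_dn)/(S_up−S_dn) = (126.4384−81.2424)/(241.6700−126.7500) = 0.3933. V = [p*·126.4384 + (1−p*)·81.2424]/1.34 = 89.8930. B = V − Δ·S = 23.4283.
Self-financing check: at every node Δ·S+B equals the discounted successor values.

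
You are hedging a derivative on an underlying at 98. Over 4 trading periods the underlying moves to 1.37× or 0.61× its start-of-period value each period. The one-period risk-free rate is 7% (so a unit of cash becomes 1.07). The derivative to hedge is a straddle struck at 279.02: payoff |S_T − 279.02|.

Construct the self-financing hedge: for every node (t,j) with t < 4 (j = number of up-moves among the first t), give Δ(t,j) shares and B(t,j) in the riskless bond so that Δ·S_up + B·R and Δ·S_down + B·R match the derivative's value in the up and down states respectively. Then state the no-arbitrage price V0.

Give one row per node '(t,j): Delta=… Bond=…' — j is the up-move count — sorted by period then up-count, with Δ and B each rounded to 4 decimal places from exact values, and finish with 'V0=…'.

Since d<R<u, set p* = (R−d)/(u−d) = 0.6053; price each node as the discounted p*-expectation of its children.
Payoff layer (t=4): V(4,0)=265.4511, V(4,1)=248.5455, V(4,2)=210.5773, V(4,3)=125.3045, V(4,4)=66.2099
(3,0): S=22.2441. Δ = (V_up−V_dn)/(S_up−S_dn) = (248.5455−265.4511)/(30.4745−13.5689) = -1.0000. V = [p*·248.5455 + (1−p*)·265.4511]/1.07 = 238.5222. B = V − Δ·S = 260.7664.
(3,1): S=49.9581. Δ = (V_up−V_dn)/(S_up−S_dn) = (210.5773−248.5455)/(68.4427−30.4745) = -1.0000. V = [p*·210.5773 + (1−p*)·248.5455]/1.07 = 210.8082. B = V − Δ·S = 260.7664.
(3,2): S=112.2011. Δ = (V_up−V_dn)/(S_up−S_dn) = (125.3045−210.5773)/(153.7155−68.4427) = -1.0000. V = [p*·125.3045 + (1−p*)·210.5773]/1.07 = 148.5653. B = V − Δ·S = 260.7664.
(3,3): S=251.9926. Δ = (V_up−V_dn)/(S_up−S_dn) = (66.2099−125.3045)/(345.2299−153.7155) = -0.3086. V = [p*·66.2099 + (1−p*)·125.3045]/1.07 = 83.6792. B = V − Δ·S = 161.4353.
(2,0): S=36.4658. Δ = (V_up−V_dn)/(S_up−S_dn) = (210.8082−238.5222)/(49.9581−22.2441) = -1.0000. V = [p*·210.8082 + (1−p*)·238.5222]/1.07 = 207.2411. B = V − Δ·S = 243.7069.
(2,1): S=81.8986. Δ = (V_up−V_dn)/(S_up−S_dn) = (148.5653−210.8082)/(112.2011−49.9581) = -1.0000. V = [p*·148.5653 + (1−p*)·210.8082]/1.07 = 161.8083. B = V − Δ·S = 243.7069.
(2,2): S=183.9362. Δ = (V_up−V_dn)/(S_up−S_dn) = (83.6792−148.5653)/(251.9926−112.2011) = -0.4642. V = [p*·83.6792 + (1−p*)·148.5653]/1.07 = 102.1421. B = V − Δ·S = 187.5186.
(1,0): S=59.7800. Δ = (V_up−V_dn)/(S_up−S_dn) = (161.8083−207.2411)/(81.8986−36.4658) = -1.0000. V = [p*·161.8083 + (1−p*)·207.2411]/1.07 = 167.9834. B = V − Δ·S = 227.7634.
(1,1): S=134.2600. Δ = (V_up−V_dn)/(S_up−S_dn) = (102.1421−161.8083)/(183.9362−81.8986) = -0.5847. V = [p*·102.1421 + (1−p*)·161.8083]/1.07 = 117.4716. B = V − Δ·S = 195.9796.
(0,0): S=98.0000. Δ = (V_up−V_dn)/(S_up−S_dn) = (117.4716−167.9834)/(134.2600−59.7800) = -0.6782. V = [p*·117.4716 + (1−p*)·167.9834]/1.07 = 128.4210. B = V − Δ·S = 194.8840.
Self-financing check: at every node Δ·S+B equals the discounted successor values.

(0,0): Delta=-0.6782 Bond=194.8840
(1,0): Delta=-1.0000 Bond=227.7634
(1,1): Delta=-0.5847 Bond=195.9796
(2,0): Delta=-1.0000 Bond=243.7069
(2,1): Delta=-1.0000 Bond=243.7069
(2,2): Delta=-0.4642 Bond=187.5186
(3,0): Delta=-1.0000 Bond=260.7664
(3,1): Delta=-1.0000 Bond=260.7664
(3,2): Delta=-1.0000 Bond=260.7664
(3,3): Delta=-0.3086 Bond=161.4353
V0=128.4210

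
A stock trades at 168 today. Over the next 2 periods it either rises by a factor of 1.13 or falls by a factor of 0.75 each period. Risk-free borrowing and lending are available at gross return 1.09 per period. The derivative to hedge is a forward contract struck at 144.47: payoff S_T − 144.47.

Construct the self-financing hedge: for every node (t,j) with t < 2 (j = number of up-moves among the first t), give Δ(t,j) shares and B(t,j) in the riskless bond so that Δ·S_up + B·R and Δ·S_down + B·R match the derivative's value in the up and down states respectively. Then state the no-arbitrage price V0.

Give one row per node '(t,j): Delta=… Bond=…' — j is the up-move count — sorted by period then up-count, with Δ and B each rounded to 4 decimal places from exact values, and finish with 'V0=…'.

Since d<R<u, set p* = (R−d)/(u−d) = 0.8947; price each node as the discounted p*-expectation of its children.
Payoff layer (t=2): V(2,0)=-49.9700, V(2,1)=-2.0900, V(2,2)=70.0492
Node (1,0) S=126.0000: V=(p*·-2.0900+(1−p*)·-49.9700)/1.09=-6.5413; Δ=(-2.0900−-49.9700)/(142.3800−94.5000)=1.0000; B=V−Δ·S=-132.5413
Node (1,1) S=189.8400: V=(p*·70.0492+(1−p*)·-2.0900)/1.09=57.2987; Δ=(70.0492−-2.0900)/(214.5192−142.3800)=1.0000; B=V−Δ·S=-132.5413
Node (0,0) S=168.0000: V=(p*·57.2987+(1−p*)·-6.5413)/1.09=46.4025; Δ=(57.2987−-6.5413)/(189.8400−126.0000)=1.0000; B=V−Δ·S=-121.5975
Self-financing check: at every node Δ·S+B equals the discounted successor values.

(0,0): Delta=1.0000 Bond=-121.5975
(1,0): Delta=1.0000 Bond=-132.5413
(1,1): Delta=1.0000 Bond=-132.5413
V0=46.4025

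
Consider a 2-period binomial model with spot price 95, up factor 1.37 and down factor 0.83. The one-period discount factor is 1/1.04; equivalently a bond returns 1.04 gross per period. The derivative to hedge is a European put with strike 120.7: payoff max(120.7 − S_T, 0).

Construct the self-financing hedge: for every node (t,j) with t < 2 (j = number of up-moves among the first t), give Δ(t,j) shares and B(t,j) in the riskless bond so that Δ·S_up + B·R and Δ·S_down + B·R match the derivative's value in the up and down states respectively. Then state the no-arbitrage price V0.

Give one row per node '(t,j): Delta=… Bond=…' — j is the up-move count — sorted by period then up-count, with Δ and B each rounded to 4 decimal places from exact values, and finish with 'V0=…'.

(0,0): Delta=-0.5801 Bond=79.7588
(1,0): Delta=-1.0000 Bond=116.0577
(1,1): Delta=-0.1804 Bond=30.9214
V0=24.6486

Under the risk-neutral measure, an up-move has probability p* = (R−d)/(u−d) = 0.3889 and values discount at R = 1.04.
Terminal payoffs: V(2,0)=55.2545, V(2,1)=12.6755, V(2,2)=0.0000
  t=1,j=0: stock 78.8500 → up 108.0245 (V=12.6755), down 65.4455 (V=55.2545). Price 37.2077; hedge Δ=-1.0000, bond B=116.0577.
  t=1,j=1: stock 130.1500 → up 178.3055 (V=0.0000), down 108.0245 (V=12.6755). Price 7.4482; hedge Δ=-0.1804, bond B=30.9214.
  t=0,j=0: stock 95.0000 → up 130.1500 (V=7.4482), down 78.8500 (V=37.2077). Price 24.6486; hedge Δ=-0.5801, bond B=79.7588.
Root portfolio cost Δ·95+B reproduces V0=24.6486.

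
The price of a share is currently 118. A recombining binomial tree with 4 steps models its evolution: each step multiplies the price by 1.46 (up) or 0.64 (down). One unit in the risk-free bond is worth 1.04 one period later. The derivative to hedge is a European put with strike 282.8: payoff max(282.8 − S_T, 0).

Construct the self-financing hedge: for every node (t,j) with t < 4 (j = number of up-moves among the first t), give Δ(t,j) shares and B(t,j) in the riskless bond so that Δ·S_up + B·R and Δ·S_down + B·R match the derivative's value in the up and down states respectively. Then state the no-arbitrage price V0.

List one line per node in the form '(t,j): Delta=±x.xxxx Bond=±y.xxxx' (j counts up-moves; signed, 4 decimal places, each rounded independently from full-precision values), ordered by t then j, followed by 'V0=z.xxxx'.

(0,0): Delta=-0.7298 Bond=222.1183
(1,0): Delta=-1.0000 Bond=251.4082
(1,1): Delta=-0.6054 Bond=209.5775
(2,0): Delta=-1.0000 Bond=261.4645
(2,1): Delta=-1.0000 Bond=261.4645
(2,2): Delta=-0.4238 Bond=172.2816
(3,0): Delta=-1.0000 Bond=271.9231
(3,1): Delta=-1.0000 Bond=271.9231
(3,2): Delta=-1.0000 Bond=271.9231
(3,3): Delta=-0.1586 Bond=81.7851
V0=136.0014

Under the risk-neutral measure, an up-move has probability p* = (R−d)/(u−d) = 0.4878 and values discount at R = 1.04.
Terminal values V(4,·): V(4,0)=263.0029, V(4,1)=237.6378, V(4,2)=179.7738, V(4,3)=47.7715, V(4,4)=0.0000
(3,0): S=30.9330. Δ = (V_up−V_dn)/(S_up−S_dn) = (237.6378−263.0029)/(45.1622−19.7971) = -1.0000. V = [p*·237.6378 + (1−p*)·263.0029]/1.04 = 240.9901. B = V − Δ·S = 271.9231.
(3,1): S=70.5659. Δ = (V_up−V_dn)/(S_up−S_dn) = (179.7738−237.6378)/(103.0262−45.1622) = -1.0000. V = [p*·179.7738 + (1−p*)·237.6378]/1.04 = 201.3572. B = V − Δ·S = 271.9231.
(3,2): S=160.9784. Δ = (V_up−V_dn)/(S_up−S_dn) = (47.7715−179.7738)/(235.0285−103.0262) = -1.0000. V = [p*·47.7715 + (1−p*)·179.7738]/1.04 = 110.9446. B = V − Δ·S = 271.9231.
(3,3): S=367.2320. Δ = (V_up−V_dn)/(S_up−S_dn) = (0.0000−47.7715)/(536.1588−235.0285) = -0.1586. V = [p*·0.0000 + (1−p*)·47.7715]/1.04 = 23.5272. B = V − Δ·S = 81.7851.
(2,0): S=48.3328. Δ = (V_up−V_dn)/(S_up−S_dn) = (201.3572−240.9901)/(70.5659−30.9330) = -1.0000. V = [p*·201.3572 + (1−p*)·240.9901]/1.04 = 213.1317. B = V − Δ·S = 261.4645.
(2,1): S=110.2592. Δ = (V_up−V_dn)/(S_up−S_dn) = (110.9446−201.3572)/(160.9784−70.5659) = -1.0000. V = [p*·110.9446 + (1−p*)·201.3572]/1.04 = 151.2053. B = V − Δ·S = 261.4645.
(2,2): S=251.5288. Δ = (V_up−V_dn)/(S_up−S_dn) = (23.5272−110.9446)/(367.2320−160.9784) = -0.4238. V = [p*·23.5272 + (1−p*)·110.9446]/1.04 = 65.6750. B = V − Δ·S = 172.2816.
(1,0): S=75.5200. Δ = (V_up−V_dn)/(S_up−S_dn) = (151.2053−213.1317)/(110.2592−48.3328) = -1.0000. V = [p*·151.2053 + (1−p*)·213.1317]/1.04 = 175.8882. B = V − Δ·S = 251.4082.
(1,1): S=172.2800. Δ = (V_up−V_dn)/(S_up−S_dn) = (65.6750−151.2053)/(251.5288−110.2592) = -0.6054. V = [p*·65.6750 + (1−p*)·151.2053]/1.04 = 105.2723. B = V − Δ·S = 209.5775.
(0,0): S=118.0000. Δ = (V_up−V_dn)/(S_up−S_dn) = (105.2723−175.8882)/(172.2800−75.5200) = -0.7298. V = [p*·105.2723 + (1−p*)·175.8882]/1.04 = 136.0014. B = V − Δ·S = 222.1183.
The time-0 hedge costs 136.0014, which is the no-arbitrage price.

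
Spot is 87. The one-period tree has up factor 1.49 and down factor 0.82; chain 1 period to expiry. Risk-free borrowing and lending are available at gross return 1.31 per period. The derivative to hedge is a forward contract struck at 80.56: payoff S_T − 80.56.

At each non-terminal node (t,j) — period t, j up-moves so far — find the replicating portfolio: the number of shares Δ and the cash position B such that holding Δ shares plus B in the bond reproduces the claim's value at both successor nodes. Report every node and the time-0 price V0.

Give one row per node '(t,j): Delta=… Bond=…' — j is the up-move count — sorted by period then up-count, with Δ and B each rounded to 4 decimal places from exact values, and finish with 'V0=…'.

The replicating-portfolio and risk-neutral prices coincide; use p* = (1.31−0.82)/(1.49−0.82) = 0.7313 for the latter.
At expiry t=1: V(1,0)=-9.2200, V(1,1)=49.0700
  t=0,j=0: stock 87.0000 → up 129.6300 (V=49.0700), down 71.3400 (V=-9.2200). Price 25.5038; hedge Δ=1.0000, bond B=-61.4962.
Each (Δ,B) replicates both successor values, so the strategy is self-financing and V0 is arbitrage-free.

(0,0): Delta=1.0000 Bond=-61.4962
V0=25.5038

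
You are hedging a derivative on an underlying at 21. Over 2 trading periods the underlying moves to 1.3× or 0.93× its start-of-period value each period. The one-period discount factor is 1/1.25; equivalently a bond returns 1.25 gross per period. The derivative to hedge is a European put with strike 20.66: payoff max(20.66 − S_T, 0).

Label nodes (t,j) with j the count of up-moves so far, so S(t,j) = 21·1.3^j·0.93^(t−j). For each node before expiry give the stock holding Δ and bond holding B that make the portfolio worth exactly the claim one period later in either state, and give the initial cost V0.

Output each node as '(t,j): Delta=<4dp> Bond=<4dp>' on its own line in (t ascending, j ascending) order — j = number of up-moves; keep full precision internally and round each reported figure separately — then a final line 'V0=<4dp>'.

Under the risk-neutral measure, an up-move has probability p* = (R−d)/(u−d) = 0.8649 and values discount at R = 1.25.
At expiry t=2: V(2,0)=2.4971, V(2,1)=0.0000, V(2,2)=0.0000
  t=1,j=0: stock 19.5300 → up 25.3890 (V=0.0000), down 18.1629 (V=2.4971). Price 0.2700; hedge Δ=-0.3456, bond B=7.0189.
  t=1,j=1: stock 27.3000 → up 35.4900 (V=0.0000), down 25.3890 (V=0.0000). Price 0.0000; hedge Δ=0.0000, bond B=0.0000.
  t=0,j=0: stock 21.0000 → up 27.3000 (V=0.0000), down 19.5300 (V=0.2700). Price 0.0292; hedge Δ=-0.0347, bond B=0.7588.
Root portfolio cost Δ·21+B reproduces V0=0.0292.

(0,0): Delta=-0.0347 Bond=0.7588
(1,0): Delta=-0.3456 Bond=7.0189
(1,1): Delta=0.0000 Bond=0.0000
V0=0.0292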